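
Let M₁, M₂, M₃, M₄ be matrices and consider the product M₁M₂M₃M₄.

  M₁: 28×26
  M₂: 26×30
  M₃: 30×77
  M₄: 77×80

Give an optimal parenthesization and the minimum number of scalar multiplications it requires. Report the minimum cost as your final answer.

Adjacent pairs: M₁M₂ = 28·26·30 = 21840; M₂M₃ = 26·30·77 = 60060; M₃M₄ = 30·77·80 = 184800.
Length 3: M₁..M₃: k=1: 0+60060+28·26·77=116116; k=2: 21840+0+28·30·77=86520 → min 86520 | M₂..M₄: k=2: 0+184800+26·30·80=247200; k=3: 60060+0+26·77·80=220220 → min 220220.
Length 4: M₁..M₄: k=1: 0+220220+28·26·80=278460; k=2: 21840+184800+28·30·80=273840; k=3: 86520+0+28·77·80=259000 → min 259000.
Optimal parenthesization: (((M₁M₂)M₃)M₄) with cost 259000.

259000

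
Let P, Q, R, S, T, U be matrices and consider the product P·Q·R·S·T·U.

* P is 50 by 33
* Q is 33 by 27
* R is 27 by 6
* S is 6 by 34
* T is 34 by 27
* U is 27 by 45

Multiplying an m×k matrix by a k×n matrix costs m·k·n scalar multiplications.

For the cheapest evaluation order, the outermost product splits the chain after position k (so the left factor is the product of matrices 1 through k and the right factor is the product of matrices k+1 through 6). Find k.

3

Adjacent pairs: PQ = 50·33·27 = 44550; QR = 33·27·6 = 5346; RS = 27·6·34 = 5508; ST = 6·34·27 = 5508; TU = 34·27·45 = 41310.
Length 3: P..R: k=1: 0+5346+50·33·6=15246; k=2: 44550+0+50·27·6=52650 → min 15246 | Q..S: k=2: 0+5508+33·27·34=35802; k=3: 5346+0+33·6·34=12078 → min 12078 | R..T: k=3: 0+5508+27·6·27=9882; k=4: 5508+0+27·34·27=30294 → min 9882 | S..U: k=4: 0+41310+6·34·45=50490; k=5: 5508+0+6·27·45=12798 → min 12798.
Length 4: P..S: k=1: 0+12078+50·33·34=68178; k=2: 44550+5508+50·27·34=95958; k=3: 15246+0+50·6·34=25446 → min 25446 | Q..T: k=2: 0+9882+33·27·27=33939; k=3: 5346+5508+33·6·27=16200; k=4: 12078+0+33·34·27=42372 → min 16200 | R..U: k=3: 0+12798+27·6·45=20088; k=4: 5508+41310+27·34·45=88128; k=5: 9882+0+27·27·45=42687 → min 20088.
Length 5: P..T: k=1: 0+16200+50·33·27=60750; k=2: 44550+9882+50·27·27=90882; k=3: 15246+5508+50·6·27=28854; k=4: 25446+0+50·34·27=71346 → min 28854 | Q..U: k=2: 0+20088+33·27·45=60183; k=3: 5346+12798+33·6·45=27054; k=4: 12078+41310+33·34·45=103878; k=5: 16200+0+33·27·45=56295 → min 27054.
Top-level splits: k=1: (P..P)·(Q..U) → 0+27054+50·33·45 = 101304; k=2: (P..Q)·(R..U) → 44550+20088+50·27·45 = 125388; k=3: (P..R)·(S..U) → 15246+12798+50·6·45 = 41544; k=4: (P..S)·(T..U) → 25446+41310+50·34·45 = 143256; k=5: (P..T)·(U..U) → 28854+0+50·27·45 = 89604.
Best split is after R, i.e. k = 3.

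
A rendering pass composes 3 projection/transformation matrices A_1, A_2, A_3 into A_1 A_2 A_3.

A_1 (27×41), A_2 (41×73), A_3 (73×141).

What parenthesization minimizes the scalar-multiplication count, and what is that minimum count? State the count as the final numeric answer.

(A_1 (A_2 A_3)): cost 578100.
((A_1 A_2) A_3): cost 358722.
Optimal: ((A_1 A_2) A_3) with cost 358722.

358722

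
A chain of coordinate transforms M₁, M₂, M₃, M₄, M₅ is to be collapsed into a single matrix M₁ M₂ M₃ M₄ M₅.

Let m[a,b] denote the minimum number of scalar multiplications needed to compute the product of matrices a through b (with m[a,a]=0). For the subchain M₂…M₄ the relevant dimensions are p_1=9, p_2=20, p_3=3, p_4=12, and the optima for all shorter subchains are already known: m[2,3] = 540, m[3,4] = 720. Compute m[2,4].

864

m[2,4] = min over k∈[2,3] of m[2,k]+m[k+1,4]+p_{1}·p_k·p_{4}.
k=2: 0 + 720 + 9·20·12 = 2880; k=3: 540 + 0 + 9·3·12 = 864.
Minimum: 864 at k=3.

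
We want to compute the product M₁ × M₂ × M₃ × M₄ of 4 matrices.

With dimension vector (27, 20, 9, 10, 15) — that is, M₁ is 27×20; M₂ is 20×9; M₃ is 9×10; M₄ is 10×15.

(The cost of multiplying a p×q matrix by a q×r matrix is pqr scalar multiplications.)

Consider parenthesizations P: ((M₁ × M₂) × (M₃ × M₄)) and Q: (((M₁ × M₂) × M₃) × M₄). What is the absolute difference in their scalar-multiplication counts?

Order P = ((M₁ × M₂) × (M₃ × M₄)): (M₁ × M₂): 27×20 by 20×9 → 27×9, cost 27·20·9 = 4860; (M₃ × M₄): 9×10 by 10×15 → 9×15, cost 9·10·15 = 1350; ((M₁ × M₂) × (M₃ × M₄)): 27×9 by 9×15 → 27×15, cost 27·9·15 = 3645; cumulative 9855. Total 9855.
Order Q = (((M₁ × M₂) × M₃) × M₄): (M₁ × M₂): 27×20 by 20×9 → 27×9, cost 27·20·9 = 4860; ((M₁ × M₂) × M₃): 27×9 by 9×10 → 27×10, cost 27·9·10 = 2430; cumulative 7290; (((M₁ × M₂) × M₃) × M₄): 27×10 by 10×15 → 27×15, cost 27·10·15 = 4050; cumulative 11340. Total 11340.
Difference: |9855 − 11340| = 1485.

1485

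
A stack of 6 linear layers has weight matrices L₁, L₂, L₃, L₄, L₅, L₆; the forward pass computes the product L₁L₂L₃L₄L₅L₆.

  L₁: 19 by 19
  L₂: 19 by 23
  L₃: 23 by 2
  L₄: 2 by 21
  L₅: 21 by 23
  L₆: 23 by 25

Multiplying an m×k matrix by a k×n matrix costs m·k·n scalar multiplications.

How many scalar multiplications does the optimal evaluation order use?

Adjacent pairs: L₁L₂ = 19·19·23 = 8303; L₂L₃ = 19·23·2 = 874; L₃L₄ = 23·2·21 = 966; L₄L₅ = 2·21·23 = 966; L₅L₆ = 21·23·25 = 12075.
Length 3: L₁..L₃: k=1: 0+874+19·19·2=1596; k=2: 8303+0+19·23·2=9177 → min 1596 | L₂..L₄: k=2: 0+966+19·23·21=10143; k=3: 874+0+19·2·21=1672 → min 1672 | L₃..L₅: k=3: 0+966+23·2·23=2024; k=4: 966+0+23·21·23=12075 → min 2024 | L₄..L₆: k=4: 0+12075+2·21·25=13125; k=5: 966+0+2·23·25=2116 → min 2116.
Length 4: L₁..L₄: k=1: 0+1672+19·19·21=9253; k=2: 8303+966+19·23·21=18446; k=3: 1596+0+19·2·21=2394 → min 2394 | L₂..L₅: k=2: 0+2024+19·23·23=12075; k=3: 874+966+19·2·23=2714; k=4: 1672+0+19·21·23=10849 → min 2714 | L₃..L₆: k=3: 0+2116+23·2·25=3266; k=4: 966+12075+23·21·25=25116; k=5: 2024+0+23·23·25=15249 → min 3266.
Length 5: L₁..L₅: k=1: 0+2714+19·19·23=11017; k=2: 8303+2024+19·23·23=20378; k=3: 1596+966+19·2·23=3436; k=4: 2394+0+19·21·23=11571 → min 3436 | L₂..L₆: k=2: 0+3266+19·23·25=14191; k=3: 874+2116+19·2·25=3940; k=4: 1672+12075+19·21·25=23722; k=5: 2714+0+19·23·25=13639 → min 3940.
Length 6: L₁..L₆: k=1: 0+3940+19·19·25=12965; k=2: 8303+3266+19·23·25=22494; k=3: 1596+2116+19·2·25=4662; k=4: 2394+12075+19·21·25=24444; k=5: 3436+0+19·23·25=14361 → min 4662.
Optimal order: ((L₁(L₂L₃))((L₄L₅)L₆)) with cost 4662.

4662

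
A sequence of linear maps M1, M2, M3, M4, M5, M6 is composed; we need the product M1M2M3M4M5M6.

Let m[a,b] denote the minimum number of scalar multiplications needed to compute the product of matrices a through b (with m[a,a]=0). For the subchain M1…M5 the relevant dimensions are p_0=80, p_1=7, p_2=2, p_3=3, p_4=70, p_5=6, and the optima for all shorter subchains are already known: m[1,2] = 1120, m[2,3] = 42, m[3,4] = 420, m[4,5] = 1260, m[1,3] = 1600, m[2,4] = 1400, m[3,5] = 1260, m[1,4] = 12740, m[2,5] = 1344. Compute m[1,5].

m[1,5] = min over k∈[1,4] of m[1,k]+m[k+1,5]+p_{0}·p_k·p_{5}.
k=1: 0 + 1344 + 80·7·6 = 4704; k=2: 1120 + 1260 + 80·2·6 = 3340; k=3: 1600 + 1260 + 80·3·6 = 4300; k=4: 12740 + 0 + 80·70·6 = 46340.
Minimum: 3340 at k=2.

3340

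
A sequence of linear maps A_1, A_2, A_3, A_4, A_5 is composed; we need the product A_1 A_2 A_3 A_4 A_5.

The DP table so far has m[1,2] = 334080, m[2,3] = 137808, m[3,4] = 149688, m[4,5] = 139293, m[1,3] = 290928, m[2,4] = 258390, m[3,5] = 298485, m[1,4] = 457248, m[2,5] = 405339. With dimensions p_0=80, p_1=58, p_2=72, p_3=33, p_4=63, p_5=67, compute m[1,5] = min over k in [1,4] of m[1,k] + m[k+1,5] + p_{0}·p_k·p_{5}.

m[1,5] = min over k∈[1,4] of m[1,k]+m[k+1,5]+p_{0}·p_k·p_{5}.
k=1: 0 + 405339 + 80·58·67 = 716219; k=2: 334080 + 298485 + 80·72·67 = 1018485; k=3: 290928 + 139293 + 80·33·67 = 607101; k=4: 457248 + 0 + 80·63·67 = 794928.
Minimum: 607101 at k=3.

607101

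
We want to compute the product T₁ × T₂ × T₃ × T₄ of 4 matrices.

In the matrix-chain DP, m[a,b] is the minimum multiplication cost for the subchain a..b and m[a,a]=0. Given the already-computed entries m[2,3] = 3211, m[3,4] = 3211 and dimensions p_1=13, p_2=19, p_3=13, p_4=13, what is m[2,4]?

m[2,4] = min over k∈[2,3] of m[2,k]+m[k+1,4]+p_{1}·p_k·p_{4}.
k=2: 0 + 3211 + 13·19·13 = 6422; k=3: 3211 + 0 + 13·13·13 = 5408.
Minimum: 5408 at k=3.

5408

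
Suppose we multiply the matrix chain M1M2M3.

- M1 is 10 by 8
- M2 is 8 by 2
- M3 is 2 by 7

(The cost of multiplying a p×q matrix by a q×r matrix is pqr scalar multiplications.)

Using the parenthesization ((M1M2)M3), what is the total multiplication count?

(M1M2): 10×8 by 8×2 → 10×2, cost 10·8·2 = 160
((M1M2)M3): 10×2 by 2×7 → 10×7, cost 10·2·7 = 140; cumulative 300
Total: 300 scalar multiplications.

300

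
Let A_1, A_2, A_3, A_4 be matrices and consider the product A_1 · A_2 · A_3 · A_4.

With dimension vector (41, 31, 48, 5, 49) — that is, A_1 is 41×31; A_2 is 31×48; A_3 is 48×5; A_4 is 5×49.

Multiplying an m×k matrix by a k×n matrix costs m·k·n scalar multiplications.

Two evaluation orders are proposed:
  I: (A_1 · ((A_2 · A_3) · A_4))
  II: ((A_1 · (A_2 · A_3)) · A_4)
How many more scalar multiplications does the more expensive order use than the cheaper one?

53474

Order I = (A_1 · ((A_2 · A_3) · A_4)): (A_2 · A_3): 31×48 by 48×5 → 31×5, cost 31·48·5 = 7440; ((A_2 · A_3) · A_4): 31×5 by 5×49 → 31×49, cost 31·5·49 = 7595; cumulative 15035; (A_1 · ((A_2 · A_3) · A_4)): 41×31 by 31×49 → 41×49, cost 41·31·49 = 62279; cumulative 77314. Total 77314.
Order II = ((A_1 · (A_2 · A_3)) · A_4): (A_2 · A_3): 31×48 by 48×5 → 31×5, cost 31·48·5 = 7440; (A_1 · (A_2 · A_3)): 41×31 by 31×5 → 41×5, cost 41·31·5 = 6355; cumulative 13795; ((A_1 · (A_2 · A_3)) · A_4): 41×5 by 5×49 → 41×49, cost 41·5·49 = 10045; cumulative 23840. Total 23840.
Difference: |77314 − 23840| = 53474.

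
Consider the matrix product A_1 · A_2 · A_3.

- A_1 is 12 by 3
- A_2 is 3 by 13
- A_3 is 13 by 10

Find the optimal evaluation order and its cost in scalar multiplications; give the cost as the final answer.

750

(A_1 · (A_2 · A_3)): cost 750.
((A_1 · A_2) · A_3): cost 2028.
Optimal: (A_1 · (A_2 · A_3)) with cost 750.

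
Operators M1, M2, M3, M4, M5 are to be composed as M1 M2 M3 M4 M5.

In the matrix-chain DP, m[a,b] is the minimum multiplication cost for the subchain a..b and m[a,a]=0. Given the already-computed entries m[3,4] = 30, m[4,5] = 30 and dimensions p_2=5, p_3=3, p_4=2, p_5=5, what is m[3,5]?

m[3,5] = min over k∈[3,4] of m[3,k]+m[k+1,5]+p_{2}·p_k·p_{5}.
k=3: 0 + 30 + 5·3·5 = 105; k=4: 30 + 0 + 5·2·5 = 80.
Minimum: 80 at k=4.

80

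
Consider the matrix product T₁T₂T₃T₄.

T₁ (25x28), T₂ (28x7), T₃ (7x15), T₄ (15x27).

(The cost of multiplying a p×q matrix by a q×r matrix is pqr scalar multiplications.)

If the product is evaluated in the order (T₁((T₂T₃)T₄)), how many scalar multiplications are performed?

(T₂T₃): 28×7 by 7×15 → 28×15, cost 28·7·15 = 2940
((T₂T₃)T₄): 28×15 by 15×27 → 28×27, cost 28·15·27 = 11340; cumulative 14280
(T₁((T₂T₃)T₄)): 25×28 by 28×27 → 25×27, cost 25·28·27 = 18900; cumulative 33180
Total: 33180 scalar multiplications.

33180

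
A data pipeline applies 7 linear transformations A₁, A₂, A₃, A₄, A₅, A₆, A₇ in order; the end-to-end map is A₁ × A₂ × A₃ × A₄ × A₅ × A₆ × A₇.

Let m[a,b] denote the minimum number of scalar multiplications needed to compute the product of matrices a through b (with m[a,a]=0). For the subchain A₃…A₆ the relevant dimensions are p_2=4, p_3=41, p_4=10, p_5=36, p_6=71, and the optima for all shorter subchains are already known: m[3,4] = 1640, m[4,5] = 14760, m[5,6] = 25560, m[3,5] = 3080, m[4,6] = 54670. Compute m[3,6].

13304

m[3,6] = min over k∈[3,5] of m[3,k]+m[k+1,6]+p_{2}·p_k·p_{6}.
k=3: 0 + 54670 + 4·41·71 = 66314; k=4: 1640 + 25560 + 4·10·71 = 30040; k=5: 3080 + 0 + 4·36·71 = 13304.
Minimum: 13304 at k=5.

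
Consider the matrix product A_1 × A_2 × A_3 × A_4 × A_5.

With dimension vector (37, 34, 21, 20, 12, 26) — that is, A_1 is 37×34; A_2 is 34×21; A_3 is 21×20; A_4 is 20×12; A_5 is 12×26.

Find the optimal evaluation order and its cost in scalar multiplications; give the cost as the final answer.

Adjacent pairs: A_1A_2 = 37·34·21 = 26418; A_2A_3 = 34·21·20 = 14280; A_3A_4 = 21·20·12 = 5040; A_4A_5 = 20·12·26 = 6240.
Length 3: A_1..A_3: k=1: 0+14280+37·34·20=39440; k=2: 26418+0+37·21·20=41958 → min 39440 | A_2..A_4: k=2: 0+5040+34·21·12=13608; k=3: 14280+0+34·20·12=22440 → min 13608 | A_3..A_5: k=3: 0+6240+21·20·26=17160; k=4: 5040+0+21·12·26=11592 → min 11592.
Length 4: A_1..A_4: k=1: 0+13608+37·34·12=28704; k=2: 26418+5040+37·21·12=40782; k=3: 39440+0+37·20·12=48320 → min 28704 | A_2..A_5: k=2: 0+11592+34·21·26=30156; k=3: 14280+6240+34·20·26=38200; k=4: 13608+0+34·12·26=24216 → min 24216.
Length 5: A_1..A_5: k=1: 0+24216+37·34·26=56924; k=2: 26418+11592+37·21·26=58212; k=3: 39440+6240+37·20·26=64920; k=4: 28704+0+37·12·26=40248 → min 40248.
Optimal parenthesization: ((A_1 × (A_2 × (A_3 × A_4))) × A_5) with cost 40248.

40248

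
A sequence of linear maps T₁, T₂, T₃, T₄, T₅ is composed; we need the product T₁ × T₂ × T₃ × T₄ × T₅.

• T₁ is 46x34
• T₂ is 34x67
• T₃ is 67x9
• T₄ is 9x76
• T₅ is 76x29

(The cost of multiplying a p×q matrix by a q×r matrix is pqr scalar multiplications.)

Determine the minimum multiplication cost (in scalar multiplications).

66420

Adjacent pairs: T₁T₂ = 46·34·67 = 104788; T₂T₃ = 34·67·9 = 20502; T₃T₄ = 67·9·76 = 45828; T₄T₅ = 9·76·29 = 19836.
Length 3: T₁..T₃: k=1: 0+20502+46·34·9=34578; k=2: 104788+0+46·67·9=132526 → min 34578 | T₂..T₄: k=2: 0+45828+34·67·76=218956; k=3: 20502+0+34·9·76=43758 → min 43758 | T₃..T₅: k=3: 0+19836+67·9·29=37323; k=4: 45828+0+67·76·29=193496 → min 37323.
Length 4: T₁..T₄: k=1: 0+43758+46·34·76=162622; k=2: 104788+45828+46·67·76=384848; k=3: 34578+0+46·9·76=66042 → min 66042 | T₂..T₅: k=2: 0+37323+34·67·29=103385; k=3: 20502+19836+34·9·29=49212; k=4: 43758+0+34·76·29=118694 → min 49212.
Length 5: T₁..T₅: k=1: 0+49212+46·34·29=94568; k=2: 104788+37323+46·67·29=231489; k=3: 34578+19836+46·9·29=66420; k=4: 66042+0+46·76·29=167426 → min 66420.
Optimal order: ((T₁ × (T₂ × T₃)) × (T₄ × T₅)) with cost 66420.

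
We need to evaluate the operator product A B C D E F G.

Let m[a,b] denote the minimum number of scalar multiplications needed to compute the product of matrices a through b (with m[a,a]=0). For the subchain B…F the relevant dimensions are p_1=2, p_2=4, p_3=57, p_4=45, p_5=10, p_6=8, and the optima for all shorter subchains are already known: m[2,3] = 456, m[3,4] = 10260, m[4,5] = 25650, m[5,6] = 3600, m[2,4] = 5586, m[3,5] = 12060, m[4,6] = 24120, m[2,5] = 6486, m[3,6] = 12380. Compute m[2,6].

m[2,6] = min over k∈[2,5] of m[2,k]+m[k+1,6]+p_{1}·p_k·p_{6}.
k=2: 0 + 12380 + 2·4·8 = 12444; k=3: 456 + 24120 + 2·57·8 = 25488; k=4: 5586 + 3600 + 2·45·8 = 9906; k=5: 6486 + 0 + 2·10·8 = 6646.
Minimum: 6646 at k=5.

6646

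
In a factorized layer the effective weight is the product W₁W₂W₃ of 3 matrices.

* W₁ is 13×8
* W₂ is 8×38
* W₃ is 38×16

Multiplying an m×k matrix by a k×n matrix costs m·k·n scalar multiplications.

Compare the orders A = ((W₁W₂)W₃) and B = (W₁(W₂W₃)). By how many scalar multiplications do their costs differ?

Order A = ((W₁W₂)W₃): (W₁W₂): 13×8 by 8×38 → 13×38, cost 13·8·38 = 3952; ((W₁W₂)W₃): 13×38 by 38×16 → 13×16, cost 13·38·16 = 7904; cumulative 11856. Total 11856.
Order B = (W₁(W₂W₃)): (W₂W₃): 8×38 by 38×16 → 8×16, cost 8·38·16 = 4864; (W₁(W₂W₃)): 13×8 by 8×16 → 13×16, cost 13·8·16 = 1664; cumulative 6528. Total 6528.
Difference: |11856 − 6528| = 5328.

5328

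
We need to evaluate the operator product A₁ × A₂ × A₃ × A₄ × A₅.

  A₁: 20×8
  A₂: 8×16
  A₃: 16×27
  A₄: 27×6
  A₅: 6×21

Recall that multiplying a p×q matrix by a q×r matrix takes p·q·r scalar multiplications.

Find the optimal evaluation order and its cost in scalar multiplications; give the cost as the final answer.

6840

Adjacent pairs: A₁A₂ = 20·8·16 = 2560; A₂A₃ = 8·16·27 = 3456; A₃A₄ = 16·27·6 = 2592; A₄A₅ = 27·6·21 = 3402.
Length 3: A₁..A₃: k=1: 0+3456+20·8·27=7776; k=2: 2560+0+20·16·27=11200 → min 7776 | A₂..A₄: k=2: 0+2592+8·16·6=3360; k=3: 3456+0+8·27·6=4752 → min 3360 | A₃..A₅: k=3: 0+3402+16·27·21=12474; k=4: 2592+0+16·6·21=4608 → min 4608.
Length 4: A₁..A₄: k=1: 0+3360+20·8·6=4320; k=2: 2560+2592+20·16·6=7072; k=3: 7776+0+20·27·6=11016 → min 4320 | A₂..A₅: k=2: 0+4608+8·16·21=7296; k=3: 3456+3402+8·27·21=11394; k=4: 3360+0+8·6·21=4368 → min 4368.
Length 5: A₁..A₅: k=1: 0+4368+20·8·21=7728; k=2: 2560+4608+20·16·21=13888; k=3: 7776+3402+20·27·21=22518; k=4: 4320+0+20·6·21=6840 → min 6840.
Optimal parenthesization: ((A₁ × (A₂ × (A₃ × A₄))) × A₅) with cost 6840.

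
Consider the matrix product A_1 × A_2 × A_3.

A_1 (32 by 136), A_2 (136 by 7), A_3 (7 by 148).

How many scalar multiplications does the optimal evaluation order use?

63616

Order (A_1 × (A_2 × A_3)): (A_2 × A_3): 136×7 by 7×148 → 136×148, cost 136·7·148 = 140896; (A_1 × (A_2 × A_3)): 32×136 by 136×148 → 32×148, cost 32·136·148 = 644096; cumulative 784992. Total 784992.
Order ((A_1 × A_2) × A_3): (A_1 × A_2): 32×136 by 136×7 → 32×7, cost 32·136·7 = 30464; ((A_1 × A_2) × A_3): 32×7 by 7×148 → 32×148, cost 32·7·148 = 33152; cumulative 63616. Total 63616.
Minimum: 63616.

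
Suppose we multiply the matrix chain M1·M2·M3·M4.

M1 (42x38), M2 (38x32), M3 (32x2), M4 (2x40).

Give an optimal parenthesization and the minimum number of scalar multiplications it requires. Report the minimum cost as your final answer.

Adjacent pairs: M1M2 = 42·38·32 = 51072; M2M3 = 38·32·2 = 2432; M3M4 = 32·2·40 = 2560.
Length 3: M1..M3: k=1: 0+2432+42·38·2=5624; k=2: 51072+0+42·32·2=53760 → min 5624 | M2..M4: k=2: 0+2560+38·32·40=51200; k=3: 2432+0+38·2·40=5472 → min 5472.
Length 4: M1..M4: k=1: 0+5472+42·38·40=69312; k=2: 51072+2560+42·32·40=107392; k=3: 5624+0+42·2·40=8984 → min 8984.
Optimal parenthesization: ((M1·(M2·M3))·M4) with cost 8984.

8984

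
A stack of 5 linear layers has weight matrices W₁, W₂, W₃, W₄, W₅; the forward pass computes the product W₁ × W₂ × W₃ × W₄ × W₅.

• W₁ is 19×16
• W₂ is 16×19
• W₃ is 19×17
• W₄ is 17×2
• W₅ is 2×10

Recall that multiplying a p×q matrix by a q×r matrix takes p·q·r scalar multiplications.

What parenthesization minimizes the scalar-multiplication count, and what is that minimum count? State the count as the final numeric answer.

Adjacent pairs: W₁W₂ = 19·16·19 = 5776; W₂W₃ = 16·19·17 = 5168; W₃W₄ = 19·17·2 = 646; W₄W₅ = 17·2·10 = 340.
Length 3: W₁..W₃: k=1: 0+5168+19·16·17=10336; k=2: 5776+0+19·19·17=11913 → min 10336 | W₂..W₄: k=2: 0+646+16·19·2=1254; k=3: 5168+0+16·17·2=5712 → min 1254 | W₃..W₅: k=3: 0+340+19·17·10=3570; k=4: 646+0+19·2·10=1026 → min 1026.
Length 4: W₁..W₄: k=1: 0+1254+19·16·2=1862; k=2: 5776+646+19·19·2=7144; k=3: 10336+0+19·17·2=10982 → min 1862 | W₂..W₅: k=2: 0+1026+16·19·10=4066; k=3: 5168+340+16·17·10=8228; k=4: 1254+0+16·2·10=1574 → min 1574.
Length 5: W₁..W₅: k=1: 0+1574+19·16·10=4614; k=2: 5776+1026+19·19·10=10412; k=3: 10336+340+19·17·10=13906; k=4: 1862+0+19·2·10=2242 → min 2242.
Optimal parenthesization: ((W₁ × (W₂ × (W₃ × W₄))) × W₅) with cost 2242.

2242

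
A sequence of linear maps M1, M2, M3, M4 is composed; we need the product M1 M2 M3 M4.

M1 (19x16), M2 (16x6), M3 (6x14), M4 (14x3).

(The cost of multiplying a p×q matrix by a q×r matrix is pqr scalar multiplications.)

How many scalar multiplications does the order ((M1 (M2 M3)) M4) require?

(M2 M3): 16×6 by 6×14 → 16×14, cost 16·6·14 = 1344
(M1 (M2 M3)): 19×16 by 16×14 → 19×14, cost 19·16·14 = 4256; cumulative 5600
((M1 (M2 M3)) M4): 19×14 by 14×3 → 19×3, cost 19·14·3 = 798; cumulative 6398
Total: 6398 scalar multiplications.

6398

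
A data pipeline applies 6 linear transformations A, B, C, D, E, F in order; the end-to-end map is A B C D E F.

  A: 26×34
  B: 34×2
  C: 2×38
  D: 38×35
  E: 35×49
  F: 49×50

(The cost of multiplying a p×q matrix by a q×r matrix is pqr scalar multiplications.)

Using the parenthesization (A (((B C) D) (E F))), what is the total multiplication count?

237254

(B C): 34×2 by 2×38 → 34×38, cost 34·2·38 = 2584
((B C) D): 34×38 by 38×35 → 34×35, cost 34·38·35 = 45220; cumulative 47804
(E F): 35×49 by 49×50 → 35×50, cost 35·49·50 = 85750
(((B C) D) (E F)): 34×35 by 35×50 → 34×50, cost 34·35·50 = 59500; cumulative 193054
(A (((B C) D) (E F))): 26×34 by 34×50 → 26×50, cost 26·34·50 = 44200; cumulative 237254
Total: 237254 scalar multiplications.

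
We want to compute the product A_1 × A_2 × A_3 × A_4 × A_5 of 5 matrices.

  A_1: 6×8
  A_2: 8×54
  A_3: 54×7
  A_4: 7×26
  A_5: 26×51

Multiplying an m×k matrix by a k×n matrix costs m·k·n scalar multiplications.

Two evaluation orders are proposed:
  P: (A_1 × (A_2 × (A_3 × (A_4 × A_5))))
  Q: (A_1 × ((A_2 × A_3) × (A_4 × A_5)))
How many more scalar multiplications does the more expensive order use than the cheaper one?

35430

Order P = (A_1 × (A_2 × (A_3 × (A_4 × A_5)))): (A_4 × A_5): 7×26 by 26×51 → 7×51, cost 7·26·51 = 9282; (A_3 × (A_4 × A_5)): 54×7 by 7×51 → 54×51, cost 54·7·51 = 19278; cumulative 28560; (A_2 × (A_3 × (A_4 × A_5))): 8×54 by 54×51 → 8×51, cost 8·54·51 = 22032; cumulative 50592; (A_1 × (A_2 × (A_3 × (A_4 × A_5)))): 6×8 by 8×51 → 6×51, cost 6·8·51 = 2448; cumulative 53040. Total 53040.
Order Q = (A_1 × ((A_2 × A_3) × (A_4 × A_5))): (A_2 × A_3): 8×54 by 54×7 → 8×7, cost 8·54·7 = 3024; (A_4 × A_5): 7×26 by 26×51 → 7×51, cost 7·26·51 = 9282; ((A_2 × A_3) × (A_4 × A_5)): 8×7 by 7×51 → 8×51, cost 8·7·51 = 2856; cumulative 15162; (A_1 × ((A_2 × A_3) × (A_4 × A_5))): 6×8 by 8×51 → 6×51, cost 6·8·51 = 2448; cumulative 17610. Total 17610.
Difference: |53040 − 17610| = 35430.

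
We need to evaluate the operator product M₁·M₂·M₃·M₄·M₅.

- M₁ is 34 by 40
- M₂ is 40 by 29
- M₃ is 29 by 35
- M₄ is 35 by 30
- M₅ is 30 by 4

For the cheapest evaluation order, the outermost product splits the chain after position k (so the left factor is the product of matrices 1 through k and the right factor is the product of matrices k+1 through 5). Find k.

1

Adjacent pairs: M₁M₂ = 34·40·29 = 39440; M₂M₃ = 40·29·35 = 40600; M₃M₄ = 29·35·30 = 30450; M₄M₅ = 35·30·4 = 4200.
Length 3: M₁..M₃: k=1: 0+40600+34·40·35=88200; k=2: 39440+0+34·29·35=73950 → min 73950 | M₂..M₄: k=2: 0+30450+40·29·30=65250; k=3: 40600+0+40·35·30=82600 → min 65250 | M₃..M₅: k=3: 0+4200+29·35·4=8260; k=4: 30450+0+29·30·4=33930 → min 8260.
Length 4: M₁..M₄: k=1: 0+65250+34·40·30=106050; k=2: 39440+30450+34·29·30=99470; k=3: 73950+0+34·35·30=109650 → min 99470 | M₂..M₅: k=2: 0+8260+40·29·4=12900; k=3: 40600+4200+40·35·4=50400; k=4: 65250+0+40·30·4=70050 → min 12900.
Top-level splits: k=1: (M₁..M₁)·(M₂..M₅) → 0+12900+34·40·4 = 18340; k=2: (M₁..M₂)·(M₃..M₅) → 39440+8260+34·29·4 = 51644; k=3: (M₁..M₃)·(M₄..M₅) → 73950+4200+34·35·4 = 82910; k=4: (M₁..M₄)·(M₅..M₅) → 99470+0+34·30·4 = 103550.
Best split is after M₁, i.e. k = 1.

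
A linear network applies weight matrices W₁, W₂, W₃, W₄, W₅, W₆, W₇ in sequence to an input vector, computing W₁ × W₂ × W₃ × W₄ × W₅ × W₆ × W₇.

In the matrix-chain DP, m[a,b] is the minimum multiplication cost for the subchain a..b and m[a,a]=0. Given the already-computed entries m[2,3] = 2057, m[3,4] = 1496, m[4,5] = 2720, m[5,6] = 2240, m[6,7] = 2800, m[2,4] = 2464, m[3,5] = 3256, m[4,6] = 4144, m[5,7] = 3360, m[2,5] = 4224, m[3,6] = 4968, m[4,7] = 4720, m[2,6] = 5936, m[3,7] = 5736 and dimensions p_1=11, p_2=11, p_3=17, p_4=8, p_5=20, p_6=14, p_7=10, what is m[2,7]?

m[2,7] = min over k∈[2,6] of m[2,k]+m[k+1,7]+p_{1}·p_k·p_{7}.
k=2: 0 + 5736 + 11·11·10 = 6946; k=3: 2057 + 4720 + 11·17·10 = 8647; k=4: 2464 + 3360 + 11·8·10 = 6704; k=5: 4224 + 2800 + 11·20·10 = 9224; k=6: 5936 + 0 + 11·14·10 = 7476.
Minimum: 6704 at k=4.

6704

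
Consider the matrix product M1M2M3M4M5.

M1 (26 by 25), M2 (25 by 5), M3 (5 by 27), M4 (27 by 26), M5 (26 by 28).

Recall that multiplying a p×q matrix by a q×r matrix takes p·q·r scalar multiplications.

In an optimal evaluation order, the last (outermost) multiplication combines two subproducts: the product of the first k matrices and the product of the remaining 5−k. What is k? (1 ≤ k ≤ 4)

Adjacent pairs: M1M2 = 26·25·5 = 3250; M2M3 = 25·5·27 = 3375; M3M4 = 5·27·26 = 3510; M4M5 = 27·26·28 = 19656.
Length 3: M1..M3: k=1: 0+3375+26·25·27=20925; k=2: 3250+0+26·5·27=6760 → min 6760 | M2..M4: k=2: 0+3510+25·5·26=6760; k=3: 3375+0+25·27·26=20925 → min 6760 | M3..M5: k=3: 0+19656+5·27·28=23436; k=4: 3510+0+5·26·28=7150 → min 7150.
Length 4: M1..M4: k=1: 0+6760+26·25·26=23660; k=2: 3250+3510+26·5·26=10140; k=3: 6760+0+26·27·26=25012 → min 10140 | M2..M5: k=2: 0+7150+25·5·28=10650; k=3: 3375+19656+25·27·28=41931; k=4: 6760+0+25·26·28=24960 → min 10650.
Top-level splits: k=1: (M1..M1)·(M2..M5) → 0+10650+26·25·28 = 28850; k=2: (M1..M2)·(M3..M5) → 3250+7150+26·5·28 = 14040; k=3: (M1..M3)·(M4..M5) → 6760+19656+26·27·28 = 46072; k=4: (M1..M4)·(M5..M5) → 10140+0+26·26·28 = 29068.
Best split is after M2, i.e. k = 2.

2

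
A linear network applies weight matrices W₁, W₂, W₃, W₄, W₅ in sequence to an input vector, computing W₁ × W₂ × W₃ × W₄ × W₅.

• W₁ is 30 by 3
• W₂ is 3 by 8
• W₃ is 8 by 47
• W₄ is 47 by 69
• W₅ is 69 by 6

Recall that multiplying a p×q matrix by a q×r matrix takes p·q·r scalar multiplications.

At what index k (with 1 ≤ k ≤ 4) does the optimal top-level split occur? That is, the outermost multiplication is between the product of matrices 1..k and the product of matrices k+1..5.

Adjacent pairs: W₁W₂ = 30·3·8 = 720; W₂W₃ = 3·8·47 = 1128; W₃W₄ = 8·47·69 = 25944; W₄W₅ = 47·69·6 = 19458.
Length 3: W₁..W₃: k=1: 0+1128+30·3·47=5358; k=2: 720+0+30·8·47=12000 → min 5358 | W₂..W₄: k=2: 0+25944+3·8·69=27600; k=3: 1128+0+3·47·69=10857 → min 10857 | W₃..W₅: k=3: 0+19458+8·47·6=21714; k=4: 25944+0+8·69·6=29256 → min 21714.
Length 4: W₁..W₄: k=1: 0+10857+30·3·69=17067; k=2: 720+25944+30·8·69=43224; k=3: 5358+0+30·47·69=102648 → min 17067 | W₂..W₅: k=2: 0+21714+3·8·6=21858; k=3: 1128+19458+3·47·6=21432; k=4: 10857+0+3·69·6=12099 → min 12099.
Top-level splits: k=1: (W₁..W₁)·(W₂..W₅) → 0+12099+30·3·6 = 12639; k=2: (W₁..W₂)·(W₃..W₅) → 720+21714+30·8·6 = 23874; k=3: (W₁..W₃)·(W₄..W₅) → 5358+19458+30·47·6 = 33276; k=4: (W₁..W₄)·(W₅..W₅) → 17067+0+30·69·6 = 29487.
Best split is after W₁, i.e. k = 1.

1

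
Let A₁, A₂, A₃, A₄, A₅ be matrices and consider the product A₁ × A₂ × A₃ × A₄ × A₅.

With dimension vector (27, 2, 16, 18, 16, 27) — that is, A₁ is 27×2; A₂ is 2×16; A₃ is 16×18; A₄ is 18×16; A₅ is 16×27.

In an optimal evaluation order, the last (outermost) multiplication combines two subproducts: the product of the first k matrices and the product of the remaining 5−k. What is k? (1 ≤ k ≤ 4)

1

Adjacent pairs: A₁A₂ = 27·2·16 = 864; A₂A₃ = 2·16·18 = 576; A₃A₄ = 16·18·16 = 4608; A₄A₅ = 18·16·27 = 7776.
Length 3: A₁..A₃: k=1: 0+576+27·2·18=1548; k=2: 864+0+27·16·18=8640 → min 1548 | A₂..A₄: k=2: 0+4608+2·16·16=5120; k=3: 576+0+2·18·16=1152 → min 1152 | A₃..A₅: k=3: 0+7776+16·18·27=15552; k=4: 4608+0+16·16·27=11520 → min 11520.
Length 4: A₁..A₄: k=1: 0+1152+27·2·16=2016; k=2: 864+4608+27·16·16=12384; k=3: 1548+0+27·18·16=9324 → min 2016 | A₂..A₅: k=2: 0+11520+2·16·27=12384; k=3: 576+7776+2·18·27=9324; k=4: 1152+0+2·16·27=2016 → min 2016.
Top-level splits: k=1: (A₁..A₁)·(A₂..A₅) → 0+2016+27·2·27 = 3474; k=2: (A₁..A₂)·(A₃..A₅) → 864+11520+27·16·27 = 24048; k=3: (A₁..A₃)·(A₄..A₅) → 1548+7776+27·18·27 = 22446; k=4: (A₁..A₄)·(A₅..A₅) → 2016+0+27·16·27 = 13680.
Best split is after A₁, i.e. k = 1.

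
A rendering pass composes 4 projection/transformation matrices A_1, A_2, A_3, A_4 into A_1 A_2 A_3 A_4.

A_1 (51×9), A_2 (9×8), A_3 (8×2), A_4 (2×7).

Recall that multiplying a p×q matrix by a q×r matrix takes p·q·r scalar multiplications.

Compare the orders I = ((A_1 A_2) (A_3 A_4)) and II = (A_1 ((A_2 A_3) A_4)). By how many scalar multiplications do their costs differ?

Order I = ((A_1 A_2) (A_3 A_4)): (A_1 A_2): 51×9 by 9×8 → 51×8, cost 51·9·8 = 3672; (A_3 A_4): 8×2 by 2×7 → 8×7, cost 8·2·7 = 112; ((A_1 A_2) (A_3 A_4)): 51×8 by 8×7 → 51×7, cost 51·8·7 = 2856; cumulative 6640. Total 6640.
Order II = (A_1 ((A_2 A_3) A_4)): (A_2 A_3): 9×8 by 8×2 → 9×2, cost 9·8·2 = 144; ((A_2 A_3) A_4): 9×2 by 2×7 → 9×7, cost 9·2·7 = 126; cumulative 270; (A_1 ((A_2 A_3) A_4)): 51×9 by 9×7 → 51×7, cost 51·9·7 = 3213; cumulative 3483. Total 3483.
Difference: |6640 − 3483| = 3157.

3157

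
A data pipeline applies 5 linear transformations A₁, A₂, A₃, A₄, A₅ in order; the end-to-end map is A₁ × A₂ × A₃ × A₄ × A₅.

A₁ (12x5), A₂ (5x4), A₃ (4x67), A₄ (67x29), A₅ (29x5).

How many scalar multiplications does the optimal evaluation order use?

8752

Adjacent pairs: A₁A₂ = 12·5·4 = 240; A₂A₃ = 5·4·67 = 1340; A₃A₄ = 4·67·29 = 7772; A₄A₅ = 67·29·5 = 9715.
Length 3: A₁..A₃: k=1: 0+1340+12·5·67=5360; k=2: 240+0+12·4·67=3456 → min 3456 | A₂..A₄: k=2: 0+7772+5·4·29=8352; k=3: 1340+0+5·67·29=11055 → min 8352 | A₃..A₅: k=3: 0+9715+4·67·5=11055; k=4: 7772+0+4·29·5=8352 → min 8352.
Length 4: A₁..A₄: k=1: 0+8352+12·5·29=10092; k=2: 240+7772+12·4·29=9404; k=3: 3456+0+12·67·29=26772 → min 9404 | A₂..A₅: k=2: 0+8352+5·4·5=8452; k=3: 1340+9715+5·67·5=12730; k=4: 8352+0+5·29·5=9077 → min 8452.
Length 5: A₁..A₅: k=1: 0+8452+12·5·5=8752; k=2: 240+8352+12·4·5=8832; k=3: 3456+9715+12·67·5=17191; k=4: 9404+0+12·29·5=11144 → min 8752.
Optimal order: (A₁ × (A₂ × ((A₃ × A₄) × A₅))) with cost 8752.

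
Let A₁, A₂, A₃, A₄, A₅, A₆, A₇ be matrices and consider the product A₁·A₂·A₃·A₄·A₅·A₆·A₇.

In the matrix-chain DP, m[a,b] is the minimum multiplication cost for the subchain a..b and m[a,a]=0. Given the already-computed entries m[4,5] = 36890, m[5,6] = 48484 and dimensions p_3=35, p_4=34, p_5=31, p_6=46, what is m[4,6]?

86800

m[4,6] = min over k∈[4,5] of m[4,k]+m[k+1,6]+p_{3}·p_k·p_{6}.
k=4: 0 + 48484 + 35·34·46 = 103224; k=5: 36890 + 0 + 35·31·46 = 86800.
Minimum: 86800 at k=5.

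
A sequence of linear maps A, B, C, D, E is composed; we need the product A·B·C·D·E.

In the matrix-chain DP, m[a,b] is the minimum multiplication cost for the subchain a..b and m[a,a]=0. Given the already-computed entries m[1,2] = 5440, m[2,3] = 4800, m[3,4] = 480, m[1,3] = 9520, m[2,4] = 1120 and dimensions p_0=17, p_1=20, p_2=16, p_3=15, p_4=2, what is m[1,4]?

1800

m[1,4] = min over k∈[1,3] of m[1,k]+m[k+1,4]+p_{0}·p_k·p_{4}.
k=1: 0 + 1120 + 17·20·2 = 1800; k=2: 5440 + 480 + 17·16·2 = 6464; k=3: 9520 + 0 + 17·15·2 = 10030.
Minimum: 1800 at k=1.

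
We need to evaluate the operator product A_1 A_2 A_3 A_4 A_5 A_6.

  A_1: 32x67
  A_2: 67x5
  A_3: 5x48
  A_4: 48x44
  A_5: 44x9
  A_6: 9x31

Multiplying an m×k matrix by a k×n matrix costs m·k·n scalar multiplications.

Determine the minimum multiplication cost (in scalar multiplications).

Adjacent pairs: A_1A_2 = 32·67·5 = 10720; A_2A_3 = 67·5·48 = 16080; A_3A_4 = 5·48·44 = 10560; A_4A_5 = 48·44·9 = 19008; A_5A_6 = 44·9·31 = 12276.
Length 3: A_1..A_3: k=1: 0+16080+32·67·48=118992; k=2: 10720+0+32·5·48=18400 → min 18400 | A_2..A_4: k=2: 0+10560+67·5·44=25300; k=3: 16080+0+67·48·44=157584 → min 25300 | A_3..A_5: k=3: 0+19008+5·48·9=21168; k=4: 10560+0+5·44·9=12540 → min 12540 | A_4..A_6: k=4: 0+12276+48·44·31=77748; k=5: 19008+0+48·9·31=32400 → min 32400.
Length 4: A_1..A_4: k=1: 0+25300+32·67·44=119636; k=2: 10720+10560+32·5·44=28320; k=3: 18400+0+32·48·44=85984 → min 28320 | A_2..A_5: k=2: 0+12540+67·5·9=15555; k=3: 16080+19008+67·48·9=64032; k=4: 25300+0+67·44·9=51832 → min 15555 | A_3..A_6: k=3: 0+32400+5·48·31=39840; k=4: 10560+12276+5·44·31=29656; k=5: 12540+0+5·9·31=13935 → min 13935.
Length 5: A_1..A_5: k=1: 0+15555+32·67·9=34851; k=2: 10720+12540+32·5·9=24700; k=3: 18400+19008+32·48·9=51232; k=4: 28320+0+32·44·9=40992 → min 24700 | A_2..A_6: k=2: 0+13935+67·5·31=24320; k=3: 16080+32400+67·48·31=148176; k=4: 25300+12276+67·44·31=128964; k=5: 15555+0+67·9·31=34248 → min 24320.
Length 6: A_1..A_6: k=1: 0+24320+32·67·31=90784; k=2: 10720+13935+32·5·31=29615; k=3: 18400+32400+32·48·31=98416; k=4: 28320+12276+32·44·31=84244; k=5: 24700+0+32·9·31=33628 → min 29615.
Optimal order: ((A_1 A_2) (((A_3 A_4) A_5) A_6)) with cost 29615.

29615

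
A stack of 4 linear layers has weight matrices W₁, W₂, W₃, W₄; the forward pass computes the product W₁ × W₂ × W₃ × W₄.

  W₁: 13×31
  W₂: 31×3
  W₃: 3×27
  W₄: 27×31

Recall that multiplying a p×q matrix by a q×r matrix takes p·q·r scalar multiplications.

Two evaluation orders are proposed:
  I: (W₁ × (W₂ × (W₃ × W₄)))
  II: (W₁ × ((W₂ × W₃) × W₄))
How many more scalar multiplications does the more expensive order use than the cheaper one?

Order I = (W₁ × (W₂ × (W₃ × W₄))): (W₃ × W₄): 3×27 by 27×31 → 3×31, cost 3·27·31 = 2511; (W₂ × (W₃ × W₄)): 31×3 by 3×31 → 31×31, cost 31·3·31 = 2883; cumulative 5394; (W₁ × (W₂ × (W₃ × W₄))): 13×31 by 31×31 → 13×31, cost 13·31·31 = 12493; cumulative 17887. Total 17887.
Order II = (W₁ × ((W₂ × W₃) × W₄)): (W₂ × W₃): 31×3 by 3×27 → 31×27, cost 31·3·27 = 2511; ((W₂ × W₃) × W₄): 31×27 by 27×31 → 31×31, cost 31·27·31 = 25947; cumulative 28458; (W₁ × ((W₂ × W₃) × W₄)): 13×31 by 31×31 → 13×31, cost 13·31·31 = 12493; cumulative 40951. Total 40951.
Difference: |17887 − 40951| = 23064.

23064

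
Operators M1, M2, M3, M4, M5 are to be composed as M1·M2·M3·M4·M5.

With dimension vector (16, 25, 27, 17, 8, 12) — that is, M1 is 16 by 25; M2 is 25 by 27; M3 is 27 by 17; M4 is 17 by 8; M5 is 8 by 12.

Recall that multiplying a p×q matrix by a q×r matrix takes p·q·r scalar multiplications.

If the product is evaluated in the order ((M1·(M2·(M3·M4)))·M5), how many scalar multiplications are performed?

13808

(M3·M4): 27×17 by 17×8 → 27×8, cost 27·17·8 = 3672
(M2·(M3·M4)): 25×27 by 27×8 → 25×8, cost 25·27·8 = 5400; cumulative 9072
(M1·(M2·(M3·M4))): 16×25 by 25×8 → 16×8, cost 16·25·8 = 3200; cumulative 12272
((M1·(M2·(M3·M4)))·M5): 16×8 by 8×12 → 16×12, cost 16·8·12 = 1536; cumulative 13808
Total: 13808 scalar multiplications.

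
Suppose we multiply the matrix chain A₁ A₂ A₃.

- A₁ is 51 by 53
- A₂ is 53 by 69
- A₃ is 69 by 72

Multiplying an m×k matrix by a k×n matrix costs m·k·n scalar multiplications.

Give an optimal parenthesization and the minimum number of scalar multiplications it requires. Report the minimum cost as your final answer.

439875

(A₁ (A₂ A₃)): cost 457920.
((A₁ A₂) A₃): cost 439875.
Optimal: ((A₁ A₂) A₃) with cost 439875.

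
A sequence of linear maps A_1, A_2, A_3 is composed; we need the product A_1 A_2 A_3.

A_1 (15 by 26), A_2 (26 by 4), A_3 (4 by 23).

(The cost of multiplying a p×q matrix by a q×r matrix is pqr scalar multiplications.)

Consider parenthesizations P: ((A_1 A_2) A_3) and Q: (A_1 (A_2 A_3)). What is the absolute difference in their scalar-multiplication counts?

Order P = ((A_1 A_2) A_3): (A_1 A_2): 15×26 by 26×4 → 15×4, cost 15·26·4 = 1560; ((A_1 A_2) A_3): 15×4 by 4×23 → 15×23, cost 15·4·23 = 1380; cumulative 2940. Total 2940.
Order Q = (A_1 (A_2 A_3)): (A_2 A_3): 26×4 by 4×23 → 26×23, cost 26·4·23 = 2392; (A_1 (A_2 A_3)): 15×26 by 26×23 → 15×23, cost 15·26·23 = 8970; cumulative 11362. Total 11362.
Difference: |2940 − 11362| = 8422.

8422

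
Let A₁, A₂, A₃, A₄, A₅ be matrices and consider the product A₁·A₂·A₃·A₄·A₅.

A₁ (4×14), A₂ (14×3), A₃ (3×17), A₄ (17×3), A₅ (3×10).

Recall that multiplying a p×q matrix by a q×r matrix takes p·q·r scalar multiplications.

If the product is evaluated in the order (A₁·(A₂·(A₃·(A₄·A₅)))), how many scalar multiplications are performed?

(A₄·A₅): 17×3 by 3×10 → 17×10, cost 17·3·10 = 510
(A₃·(A₄·A₅)): 3×17 by 17×10 → 3×10, cost 3·17·10 = 510; cumulative 1020
(A₂·(A₃·(A₄·A₅))): 14×3 by 3×10 → 14×10, cost 14·3·10 = 420; cumulative 1440
(A₁·(A₂·(A₃·(A₄·A₅)))): 4×14 by 14×10 → 4×10, cost 4·14·10 = 560; cumulative 2000
Total: 2000 scalar multiplications.

2000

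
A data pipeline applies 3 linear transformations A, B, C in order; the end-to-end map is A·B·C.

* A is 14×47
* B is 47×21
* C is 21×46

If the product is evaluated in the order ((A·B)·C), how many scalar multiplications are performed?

27342

(A·B): 14×47 by 47×21 → 14×21, cost 14·47·21 = 13818
((A·B)·C): 14×21 by 21×46 → 14×46, cost 14·21·46 = 13524; cumulative 27342
Total: 27342 scalar multiplications.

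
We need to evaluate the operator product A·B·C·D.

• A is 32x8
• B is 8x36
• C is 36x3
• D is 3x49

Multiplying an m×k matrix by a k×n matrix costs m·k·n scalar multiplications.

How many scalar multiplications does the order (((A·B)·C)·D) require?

17376

(A·B): 32×8 by 8×36 → 32×36, cost 32·8·36 = 9216
((A·B)·C): 32×36 by 36×3 → 32×3, cost 32·36·3 = 3456; cumulative 12672
(((A·B)·C)·D): 32×3 by 3×49 → 32×49, cost 32·3·49 = 4704; cumulative 17376
Total: 17376 scalar multiplications.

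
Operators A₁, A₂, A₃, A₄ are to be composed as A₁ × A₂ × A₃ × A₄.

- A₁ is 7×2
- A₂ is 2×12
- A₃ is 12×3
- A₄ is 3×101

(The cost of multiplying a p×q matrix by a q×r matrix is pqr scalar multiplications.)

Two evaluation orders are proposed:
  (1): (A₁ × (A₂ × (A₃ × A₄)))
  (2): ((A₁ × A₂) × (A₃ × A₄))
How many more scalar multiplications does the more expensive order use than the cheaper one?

Order (1) = (A₁ × (A₂ × (A₃ × A₄))): (A₃ × A₄): 12×3 by 3×101 → 12×101, cost 12·3·101 = 3636; (A₂ × (A₃ × A₄)): 2×12 by 12×101 → 2×101, cost 2·12·101 = 2424; cumulative 6060; (A₁ × (A₂ × (A₃ × A₄))): 7×2 by 2×101 → 7×101, cost 7·2·101 = 1414; cumulative 7474. Total 7474.
Order (2) = ((A₁ × A₂) × (A₃ × A₄)): (A₁ × A₂): 7×2 by 2×12 → 7×12, cost 7·2·12 = 168; (A₃ × A₄): 12×3 by 3×101 → 12×101, cost 12·3·101 = 3636; ((A₁ × A₂) × (A₃ × A₄)): 7×12 by 12×101 → 7×101, cost 7·12·101 = 8484; cumulative 12288. Total 12288.
Difference: |7474 − 12288| = 4814.

4814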